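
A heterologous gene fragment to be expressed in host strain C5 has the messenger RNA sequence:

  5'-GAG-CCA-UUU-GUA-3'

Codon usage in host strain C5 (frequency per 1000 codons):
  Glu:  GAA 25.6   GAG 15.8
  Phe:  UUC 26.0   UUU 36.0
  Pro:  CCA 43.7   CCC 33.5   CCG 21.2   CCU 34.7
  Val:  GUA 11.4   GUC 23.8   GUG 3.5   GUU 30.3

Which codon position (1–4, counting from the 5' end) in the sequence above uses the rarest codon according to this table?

4

Codon 1 GAG (Glu): 15.8 per 1000.
Codon 2 CCA (Pro): 43.7 per 1000.
Codon 3 UUU (Phe): 36.0 per 1000.
Codon 4 GUA (Val): 11.4 per 1000.
Lowest frequency is 11.4 at codon 4.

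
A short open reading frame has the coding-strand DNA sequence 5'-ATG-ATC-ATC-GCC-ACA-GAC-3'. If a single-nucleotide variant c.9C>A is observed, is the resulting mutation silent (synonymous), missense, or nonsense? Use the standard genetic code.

Position 9 falls in codon 3: ATC → Ile.
After the substitution the codon is ATA → Ile.
Both encode Ile, so the change is synonymous.

silent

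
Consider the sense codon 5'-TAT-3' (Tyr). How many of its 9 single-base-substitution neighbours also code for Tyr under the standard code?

1

Position 1: none → 0 synonymous.
Position 2: none → 0 synonymous.
Position 3: TAC → 1 synonymous.
Total: 0 + 0 + 1 = 1.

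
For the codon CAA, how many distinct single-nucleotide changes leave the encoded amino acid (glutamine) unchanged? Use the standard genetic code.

1

Position 1: none → 0 synonymous.
Position 2: none → 0 synonymous.
Position 3: CAG → 1 synonymous.
Total: 0 + 0 + 1 = 1.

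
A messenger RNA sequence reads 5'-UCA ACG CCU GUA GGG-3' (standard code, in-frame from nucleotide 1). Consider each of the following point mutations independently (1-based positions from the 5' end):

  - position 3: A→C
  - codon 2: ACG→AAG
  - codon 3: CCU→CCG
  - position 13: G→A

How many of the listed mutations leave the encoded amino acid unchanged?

Codon 1: UCA (Ser) → UCC (Ser) — synonymous.
Codon 2: ACG (Thr) → AAG (Lys) — missense.
Codon 3: CCU (Pro) → CCG (Pro) — synonymous.
Codon 5: GGG (Gly) → AGG (Arg) — missense.
Synonymous: 2 of 4.

2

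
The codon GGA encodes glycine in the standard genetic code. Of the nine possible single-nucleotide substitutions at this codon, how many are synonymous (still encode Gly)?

Position 1: none → 0 synonymous.
Position 2: none → 0 synonymous.
Position 3: GGU, GGC, GGG → 3 synonymous.
Total: 0 + 0 + 3 = 3.

3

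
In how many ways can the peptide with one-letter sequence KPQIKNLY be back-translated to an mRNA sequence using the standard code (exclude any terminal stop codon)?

Lys: 2 codons.
Pro: 4 codons.
Gln: 2 codons.
Ile: 3 codons.
Lys: 2 codons.
Asn: 2 codons.
Leu: 6 codons.
Tyr: 2 codons.
2 × 4 × 2 × 3 × 2 × 2 × 6 × 2 = 2304.

2304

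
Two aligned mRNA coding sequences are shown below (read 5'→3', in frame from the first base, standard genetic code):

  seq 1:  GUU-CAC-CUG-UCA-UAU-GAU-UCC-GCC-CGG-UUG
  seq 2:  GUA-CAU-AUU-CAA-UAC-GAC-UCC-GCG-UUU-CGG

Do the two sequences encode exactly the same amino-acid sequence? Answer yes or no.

Codon 1: GUU Val / GUA Val — synonymous.
Codon 2: CAC His / CAU His — synonymous.
Codon 3: CUG Leu / AUU Ile — nonsynonymous.
Codon 4: UCA Ser / CAA Gln — nonsynonymous.
Codon 5: UAU Tyr / UAC Tyr — synonymous.
Codon 6: GAU Asp / GAC Asp — synonymous.
Codon 7: UCC Ser / UCC Ser — identical.
Codon 8: GCC Ala / GCG Ala — synonymous.
Codon 9: CGG Arg / UUU Phe — nonsynonymous.
Codon 10: UUG Leu / CGG Arg — nonsynonymous.
Nonsynonymous differences: 4 → different protein.

no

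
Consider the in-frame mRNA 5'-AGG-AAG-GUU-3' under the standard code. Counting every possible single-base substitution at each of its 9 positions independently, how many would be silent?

Codon 1 (AGG, Arg): 2 synonymous substitutions.
Codon 2 (AAG, Lys): 1 synonymous substitution.
Codon 3 (GUU, Val): 3 synonymous substitutions.
Total: 2 + 1 + 3 = 6.

6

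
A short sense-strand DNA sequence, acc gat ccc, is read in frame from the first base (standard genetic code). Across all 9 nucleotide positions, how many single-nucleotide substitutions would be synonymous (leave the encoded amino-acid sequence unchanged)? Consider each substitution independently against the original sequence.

Codon 1 (ACC, Thr): 3 synonymous substitutions.
Codon 2 (GAT, Asp): 1 synonymous substitution.
Codon 3 (CCC, Pro): 3 synonymous substitutions.
Total: 3 + 1 + 3 = 7.

7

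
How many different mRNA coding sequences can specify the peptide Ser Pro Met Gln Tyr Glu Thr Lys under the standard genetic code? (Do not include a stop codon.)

Ser: 6 codons.
Pro: 4 codons.
Met: 1 codon.
Gln: 2 codons.
Tyr: 2 codons.
Glu: 2 codons.
Thr: 4 codons.
Lys: 2 codons.
6 × 4 × 1 × 2 × 2 × 2 × 4 × 2 = 1536.

1536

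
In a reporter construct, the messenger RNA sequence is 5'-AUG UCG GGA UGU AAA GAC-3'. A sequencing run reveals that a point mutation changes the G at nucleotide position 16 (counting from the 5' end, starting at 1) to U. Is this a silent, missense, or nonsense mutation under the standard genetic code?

Position 16 falls in codon 6: GAC → Asp.
After the substitution the codon is UAC → Tyr.
Asp ≠ Tyr, so this is a missense mutation.

missense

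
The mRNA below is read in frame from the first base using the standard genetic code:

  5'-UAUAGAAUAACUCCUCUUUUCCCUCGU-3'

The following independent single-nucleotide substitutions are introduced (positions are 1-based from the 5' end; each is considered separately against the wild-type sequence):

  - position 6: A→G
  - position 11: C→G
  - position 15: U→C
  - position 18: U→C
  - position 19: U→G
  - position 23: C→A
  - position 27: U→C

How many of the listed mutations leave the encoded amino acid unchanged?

4

Codon 2: AGA (Arg) → AGG (Arg) — synonymous.
Codon 4: ACU (Thr) → AGU (Ser) — missense.
Codon 5: CCU (Pro) → CCC (Pro) — synonymous.
Codon 6: CUU (Leu) → CUC (Leu) — synonymous.
Codon 7: UUC (Phe) → GUC (Val) — missense.
Codon 8: CCU (Pro) → CAU (His) — missense.
Codon 9: CGU (Arg) → CGC (Arg) — synonymous.
Synonymous: 4 of 7.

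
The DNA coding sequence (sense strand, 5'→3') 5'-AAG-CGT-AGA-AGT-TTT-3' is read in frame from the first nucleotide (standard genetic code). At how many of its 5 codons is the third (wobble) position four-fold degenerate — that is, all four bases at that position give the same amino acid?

1

Codon 1 AAG (Lys): third position 2-fold.
Codon 2 CGT (Arg): third position 4-fold.
Codon 3 AGA (Arg): third position 2-fold.
Codon 4 AGT (Ser): third position 2-fold.
Codon 5 TTT (Phe): third position 2-fold.
Four-fold degenerate third positions: 1.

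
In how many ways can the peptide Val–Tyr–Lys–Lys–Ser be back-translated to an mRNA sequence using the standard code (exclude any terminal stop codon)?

Val: 4 codons.
Tyr: 2 codons.
Lys: 2 codons.
Lys: 2 codons.
Ser: 6 codons.
4 × 2 × 2 × 2 × 6 = 192.

192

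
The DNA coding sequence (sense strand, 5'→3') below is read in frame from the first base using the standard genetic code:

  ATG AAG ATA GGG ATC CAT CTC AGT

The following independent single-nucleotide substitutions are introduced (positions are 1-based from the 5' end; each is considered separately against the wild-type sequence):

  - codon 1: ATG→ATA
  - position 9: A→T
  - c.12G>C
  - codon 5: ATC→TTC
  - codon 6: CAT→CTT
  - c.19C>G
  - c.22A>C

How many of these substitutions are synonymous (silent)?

2

Codon 1: ATG (Met) → ATA (Ile) — missense.
Codon 3: ATA (Ile) → ATT (Ile) — synonymous.
Codon 4: GGG (Gly) → GGC (Gly) — synonymous.
Codon 5: ATC (Ile) → TTC (Phe) — missense.
Codon 6: CAT (His) → CTT (Leu) — missense.
Codon 7: CTC (Leu) → GTC (Val) — missense.
Codon 8: AGT (Ser) → CGT (Arg) — missense.
Synonymous: 2 of 7.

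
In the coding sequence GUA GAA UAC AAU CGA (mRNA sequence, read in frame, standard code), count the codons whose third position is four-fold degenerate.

2

Codon 1 GUA (Val): third position 4-fold.
Codon 2 GAA (Glu): third position 2-fold.
Codon 3 UAC (Tyr): third position 2-fold.
Codon 4 AAU (Asn): third position 2-fold.
Codon 5 CGA (Arg): third position 4-fold.
Four-fold degenerate third positions: 2.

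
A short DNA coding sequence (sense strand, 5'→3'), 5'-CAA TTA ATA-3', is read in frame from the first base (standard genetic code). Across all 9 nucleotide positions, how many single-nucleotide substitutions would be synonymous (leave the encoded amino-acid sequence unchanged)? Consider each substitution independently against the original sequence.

Codon 1 (CAA, Gln): 1 synonymous substitution.
Codon 2 (TTA, Leu): 2 synonymous substitutions.
Codon 3 (ATA, Ile): 2 synonymous substitutions.
Total: 1 + 2 + 2 = 5.

5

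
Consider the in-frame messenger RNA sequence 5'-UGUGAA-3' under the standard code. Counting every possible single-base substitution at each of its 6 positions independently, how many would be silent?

2

Codon 1 (UGU, Cys): 1 synonymous substitution.
Codon 2 (GAA, Glu): 1 synonymous substitution.
Total: 1 + 1 = 2.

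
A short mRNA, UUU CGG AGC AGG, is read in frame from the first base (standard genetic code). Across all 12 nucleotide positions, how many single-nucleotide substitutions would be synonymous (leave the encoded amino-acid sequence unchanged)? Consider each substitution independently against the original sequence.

8

Codon 1 (UUU, Phe): 1 synonymous substitution.
Codon 2 (CGG, Arg): 4 synonymous substitutions.
Codon 3 (AGC, Ser): 1 synonymous substitution.
Codon 4 (AGG, Arg): 2 synonymous substitutions.
Total: 1 + 4 + 1 + 2 = 8.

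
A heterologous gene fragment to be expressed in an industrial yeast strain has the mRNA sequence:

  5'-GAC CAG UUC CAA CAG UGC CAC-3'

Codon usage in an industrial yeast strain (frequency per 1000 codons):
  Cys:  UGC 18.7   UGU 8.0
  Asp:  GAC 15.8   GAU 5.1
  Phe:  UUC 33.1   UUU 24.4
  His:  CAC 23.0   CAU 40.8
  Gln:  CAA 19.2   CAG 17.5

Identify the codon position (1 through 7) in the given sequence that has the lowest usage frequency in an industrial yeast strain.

1

Codon 1 GAC (Asp): 15.8 per 1000.
Codon 2 CAG (Gln): 17.5 per 1000.
Codon 3 UUC (Phe): 33.1 per 1000.
Codon 4 CAA (Gln): 19.2 per 1000.
Codon 5 CAG (Gln): 17.5 per 1000.
Codon 6 UGC (Cys): 18.7 per 1000.
Codon 7 CAC (His): 23.0 per 1000.
Lowest frequency is 15.8 at codon 1.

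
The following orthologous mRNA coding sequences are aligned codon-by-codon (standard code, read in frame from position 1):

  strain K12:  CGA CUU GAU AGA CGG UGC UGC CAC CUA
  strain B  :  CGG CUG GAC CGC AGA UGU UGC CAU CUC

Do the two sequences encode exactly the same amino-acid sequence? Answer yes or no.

yes

Codon 1: CGA Arg / CGG Arg — synonymous.
Codon 2: CUU Leu / CUG Leu — synonymous.
Codon 3: GAU Asp / GAC Asp — synonymous.
Codon 4: AGA Arg / CGC Arg — synonymous.
Codon 5: CGG Arg / AGA Arg — synonymous.
Codon 6: UGC Cys / UGU Cys — synonymous.
Codon 7: UGC Cys / UGC Cys — identical.
Codon 8: CAC His / CAU His — synonymous.
Codon 9: CUA Leu / CUC Leu — synonymous.
Nonsynonymous differences: 0 → same protein.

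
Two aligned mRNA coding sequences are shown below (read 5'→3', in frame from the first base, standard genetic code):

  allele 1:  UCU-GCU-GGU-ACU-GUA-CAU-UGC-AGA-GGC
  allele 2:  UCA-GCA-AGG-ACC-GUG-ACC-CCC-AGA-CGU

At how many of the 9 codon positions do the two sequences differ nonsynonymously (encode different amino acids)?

4

Codon 1: UCU Ser / UCA Ser — synonymous.
Codon 2: GCU Ala / GCA Ala — synonymous.
Codon 3: GGU Gly / AGG Arg — nonsynonymous.
Codon 4: ACU Thr / ACC Thr — synonymous.
Codon 5: GUA Val / GUG Val — synonymous.
Codon 6: CAU His / ACC Thr — nonsynonymous.
Codon 7: UGC Cys / CCC Pro — nonsynonymous.
Codon 8: AGA Arg / AGA Arg — identical.
Codon 9: GGC Gly / CGU Arg — nonsynonymous.
Nonsynonymous differences: 4.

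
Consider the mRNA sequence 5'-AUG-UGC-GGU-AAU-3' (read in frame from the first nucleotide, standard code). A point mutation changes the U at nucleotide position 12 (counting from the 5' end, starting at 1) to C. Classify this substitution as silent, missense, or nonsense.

Position 12 falls in codon 4: AAU → Asn.
After the substitution the codon is AAC → Asn.
Both encode Asn, so the change is synonymous.

silent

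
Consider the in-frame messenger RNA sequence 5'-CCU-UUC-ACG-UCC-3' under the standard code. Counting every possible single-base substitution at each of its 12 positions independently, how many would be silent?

10

Codon 1 (CCU, Pro): 3 synonymous substitutions.
Codon 2 (UUC, Phe): 1 synonymous substitution.
Codon 3 (ACG, Thr): 3 synonymous substitutions.
Codon 4 (UCC, Ser): 3 synonymous substitutions.
Total: 3 + 1 + 3 + 3 = 10.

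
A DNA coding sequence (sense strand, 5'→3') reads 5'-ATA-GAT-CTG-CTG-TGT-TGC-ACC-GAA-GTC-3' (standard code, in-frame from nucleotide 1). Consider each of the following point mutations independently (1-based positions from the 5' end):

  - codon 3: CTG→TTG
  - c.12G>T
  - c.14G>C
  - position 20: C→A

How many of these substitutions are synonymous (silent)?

2

Codon 3: CTG (Leu) → TTG (Leu) — synonymous.
Codon 4: CTG (Leu) → CTT (Leu) — synonymous.
Codon 5: TGT (Cys) → TCT (Ser) — missense.
Codon 7: ACC (Thr) → AAC (Asn) — missense.
Synonymous: 2 of 4.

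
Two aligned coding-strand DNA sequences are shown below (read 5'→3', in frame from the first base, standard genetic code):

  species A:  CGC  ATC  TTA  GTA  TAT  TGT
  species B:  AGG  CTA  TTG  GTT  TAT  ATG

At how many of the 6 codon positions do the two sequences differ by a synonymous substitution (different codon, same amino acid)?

Codon 1: CGC Arg / AGG Arg — synonymous.
Codon 2: ATC Ile / CTA Leu — nonsynonymous.
Codon 3: TTA Leu / TTG Leu — synonymous.
Codon 4: GTA Val / GTT Val — synonymous.
Codon 5: TAT Tyr / TAT Tyr — identical.
Codon 6: TGT Cys / ATG Met — nonsynonymous.
Synonymous differences: 3.

3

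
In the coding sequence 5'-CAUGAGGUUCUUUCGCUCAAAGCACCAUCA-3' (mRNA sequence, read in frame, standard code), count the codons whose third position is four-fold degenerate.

7

Codon 1 CAU (His): third position 2-fold.
Codon 2 GAG (Glu): third position 2-fold.
Codon 3 GUU (Val): third position 4-fold.
Codon 4 CUU (Leu): third position 4-fold.
Codon 5 UCG (Ser): third position 4-fold.
Codon 6 CUC (Leu): third position 4-fold.
Codon 7 AAA (Lys): third position 2-fold.
Codon 8 GCA (Ala): third position 4-fold.
Codon 9 CCA (Pro): third position 4-fold.
Codon 10 UCA (Ser): third position 4-fold.
Four-fold degenerate third positions: 7.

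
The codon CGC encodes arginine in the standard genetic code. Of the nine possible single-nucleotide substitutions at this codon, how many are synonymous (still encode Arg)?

Position 1: none → 0 synonymous.
Position 2: none → 0 synonymous.
Position 3: CGU, CGA, CGG → 3 synonymous.
Total: 0 + 0 + 3 = 3.

3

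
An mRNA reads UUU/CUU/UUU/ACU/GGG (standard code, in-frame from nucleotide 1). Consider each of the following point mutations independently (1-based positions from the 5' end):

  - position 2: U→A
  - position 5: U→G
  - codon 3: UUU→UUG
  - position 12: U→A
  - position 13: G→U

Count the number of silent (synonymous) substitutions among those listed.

Codon 1: UUU (Phe) → UAU (Tyr) — missense.
Codon 2: CUU (Leu) → CGU (Arg) — missense.
Codon 3: UUU (Phe) → UUG (Leu) — missense.
Codon 4: ACU (Thr) → ACA (Thr) — synonymous.
Codon 5: GGG (Gly) → UGG (Trp) — missense.
Synonymous: 1 of 5.

1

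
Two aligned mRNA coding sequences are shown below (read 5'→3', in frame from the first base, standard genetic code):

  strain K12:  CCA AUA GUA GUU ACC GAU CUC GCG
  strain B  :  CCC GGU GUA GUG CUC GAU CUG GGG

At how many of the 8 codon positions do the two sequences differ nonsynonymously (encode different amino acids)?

Codon 1: CCA Pro / CCC Pro — synonymous.
Codon 2: AUA Ile / GGU Gly — nonsynonymous.
Codon 3: GUA Val / GUA Val — identical.
Codon 4: GUU Val / GUG Val — synonymous.
Codon 5: ACC Thr / CUC Leu — nonsynonymous.
Codon 6: GAU Asp / GAU Asp — identical.
Codon 7: CUC Leu / CUG Leu — synonymous.
Codon 8: GCG Ala / GGG Gly — nonsynonymous.
Nonsynonymous differences: 3.

3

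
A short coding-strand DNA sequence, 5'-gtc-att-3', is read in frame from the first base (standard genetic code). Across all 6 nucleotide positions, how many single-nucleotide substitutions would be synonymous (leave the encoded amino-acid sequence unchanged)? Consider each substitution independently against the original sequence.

Codon 1 (GTC, Val): 3 synonymous substitutions.
Codon 2 (ATT, Ile): 2 synonymous substitutions.
Total: 3 + 2 = 5.

5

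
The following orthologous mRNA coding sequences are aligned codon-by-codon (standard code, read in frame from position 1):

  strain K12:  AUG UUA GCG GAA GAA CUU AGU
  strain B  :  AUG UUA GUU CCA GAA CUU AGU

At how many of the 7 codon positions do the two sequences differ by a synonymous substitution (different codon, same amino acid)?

Codon 1: AUG Met / AUG Met — identical.
Codon 2: UUA Leu / UUA Leu — identical.
Codon 3: GCG Ala / GUU Val — nonsynonymous.
Codon 4: GAA Glu / CCA Pro — nonsynonymous.
Codon 5: GAA Glu / GAA Glu — identical.
Codon 6: CUU Leu / CUU Leu — identical.
Codon 7: AGU Ser / AGU Ser — identical.
Synonymous differences: 0.

0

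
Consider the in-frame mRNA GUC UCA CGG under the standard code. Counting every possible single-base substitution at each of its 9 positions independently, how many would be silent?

Codon 1 (GUC, Val): 3 synonymous substitutions.
Codon 2 (UCA, Ser): 3 synonymous substitutions.
Codon 3 (CGG, Arg): 4 synonymous substitutions.
Total: 3 + 3 + 4 = 10.

10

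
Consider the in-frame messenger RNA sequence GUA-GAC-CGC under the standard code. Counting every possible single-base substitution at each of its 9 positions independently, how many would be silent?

7

Codon 1 (GUA, Val): 3 synonymous substitutions.
Codon 2 (GAC, Asp): 1 synonymous substitution.
Codon 3 (CGC, Arg): 3 synonymous substitutions.
Total: 3 + 1 + 3 = 7.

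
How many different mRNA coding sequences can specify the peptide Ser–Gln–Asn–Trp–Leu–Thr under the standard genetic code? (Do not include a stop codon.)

Ser: 6 codons.
Gln: 2 codons.
Asn: 2 codons.
Trp: 1 codon.
Leu: 6 codons.
Thr: 4 codons.
6 × 2 × 2 × 1 × 6 × 4 = 576.

576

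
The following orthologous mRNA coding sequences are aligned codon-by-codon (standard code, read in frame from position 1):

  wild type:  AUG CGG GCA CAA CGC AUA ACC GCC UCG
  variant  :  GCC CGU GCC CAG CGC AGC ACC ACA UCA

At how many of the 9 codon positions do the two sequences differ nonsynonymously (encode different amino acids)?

3

Codon 1: AUG Met / GCC Ala — nonsynonymous.
Codon 2: CGG Arg / CGU Arg — synonymous.
Codon 3: GCA Ala / GCC Ala — synonymous.
Codon 4: CAA Gln / CAG Gln — synonymous.
Codon 5: CGC Arg / CGC Arg — identical.
Codon 6: AUA Ile / AGC Ser — nonsynonymous.
Codon 7: ACC Thr / ACC Thr — identical.
Codon 8: GCC Ala / ACA Thr — nonsynonymous.
Codon 9: UCG Ser / UCA Ser — synonymous.
Nonsynonymous differences: 3.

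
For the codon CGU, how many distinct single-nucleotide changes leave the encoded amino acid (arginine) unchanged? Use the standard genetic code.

3

Position 1: none → 0 synonymous.
Position 2: none → 0 synonymous.
Position 3: CGC, CGA, CGG → 3 synonymous.
Total: 0 + 0 + 3 = 3.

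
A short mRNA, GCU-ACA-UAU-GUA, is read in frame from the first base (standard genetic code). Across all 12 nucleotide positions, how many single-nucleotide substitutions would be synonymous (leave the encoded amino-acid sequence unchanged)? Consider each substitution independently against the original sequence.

10

Codon 1 (GCU, Ala): 3 synonymous substitutions.
Codon 2 (ACA, Thr): 3 synonymous substitutions.
Codon 3 (UAU, Tyr): 1 synonymous substitution.
Codon 4 (GUA, Val): 3 synonymous substitutions.
Total: 3 + 3 + 1 + 3 = 10.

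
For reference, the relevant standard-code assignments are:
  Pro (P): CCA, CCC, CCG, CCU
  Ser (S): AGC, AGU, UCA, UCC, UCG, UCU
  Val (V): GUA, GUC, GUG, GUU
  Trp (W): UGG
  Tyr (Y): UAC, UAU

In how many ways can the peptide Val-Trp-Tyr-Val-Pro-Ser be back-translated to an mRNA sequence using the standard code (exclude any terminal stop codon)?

768

Val: 4 codons.
Trp: 1 codon.
Tyr: 2 codons.
Val: 4 codons.
Pro: 4 codons.
Ser: 6 codons.
4 × 1 × 2 × 4 × 4 × 6 = 768.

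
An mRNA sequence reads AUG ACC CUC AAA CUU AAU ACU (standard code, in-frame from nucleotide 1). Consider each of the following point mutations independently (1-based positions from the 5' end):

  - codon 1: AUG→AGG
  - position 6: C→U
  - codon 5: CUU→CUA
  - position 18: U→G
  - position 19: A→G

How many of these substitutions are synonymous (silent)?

Codon 1: AUG (Met) → AGG (Arg) — missense.
Codon 2: ACC (Thr) → ACU (Thr) — synonymous.
Codon 5: CUU (Leu) → CUA (Leu) — synonymous.
Codon 6: AAU (Asn) → AAG (Lys) — missense.
Codon 7: ACU (Thr) → GCU (Ala) — missense.
Synonymous: 2 of 5.

2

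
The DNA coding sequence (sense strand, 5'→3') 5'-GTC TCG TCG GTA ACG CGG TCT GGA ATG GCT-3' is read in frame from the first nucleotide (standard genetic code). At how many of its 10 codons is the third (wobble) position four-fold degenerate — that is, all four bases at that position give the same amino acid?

Codon 1 GTC (Val): third position 4-fold.
Codon 2 TCG (Ser): third position 4-fold.
Codon 3 TCG (Ser): third position 4-fold.
Codon 4 GTA (Val): third position 4-fold.
Codon 5 ACG (Thr): third position 4-fold.
Codon 6 CGG (Arg): third position 4-fold.
Codon 7 TCT (Ser): third position 4-fold.
Codon 8 GGA (Gly): third position 4-fold.
Codon 9 ATG (Met): third position 1-fold.
Codon 10 GCT (Ala): third position 4-fold.
Four-fold degenerate third positions: 9.

9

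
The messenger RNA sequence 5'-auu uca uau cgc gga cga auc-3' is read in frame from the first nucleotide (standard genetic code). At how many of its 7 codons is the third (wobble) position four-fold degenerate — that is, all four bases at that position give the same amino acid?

4

Codon 1 AUU (Ile): third position 3-fold.
Codon 2 UCA (Ser): third position 4-fold.
Codon 3 UAU (Tyr): third position 2-fold.
Codon 4 CGC (Arg): third position 4-fold.
Codon 5 GGA (Gly): third position 4-fold.
Codon 6 CGA (Arg): third position 4-fold.
Codon 7 AUC (Ile): third position 3-fold.
Four-fold degenerate third positions: 4.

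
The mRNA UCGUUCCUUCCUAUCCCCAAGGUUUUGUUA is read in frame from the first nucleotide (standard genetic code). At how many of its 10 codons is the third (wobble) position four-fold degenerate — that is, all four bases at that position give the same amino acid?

5

Codon 1 UCG (Ser): third position 4-fold.
Codon 2 UUC (Phe): third position 2-fold.
Codon 3 CUU (Leu): third position 4-fold.
Codon 4 CCU (Pro): third position 4-fold.
Codon 5 AUC (Ile): third position 3-fold.
Codon 6 CCC (Pro): third position 4-fold.
Codon 7 AAG (Lys): third position 2-fold.
Codon 8 GUU (Val): third position 4-fold.
Codon 9 UUG (Leu): third position 2-fold.
Codon 10 UUA (Leu): third position 2-fold.
Four-fold degenerate third positions: 5.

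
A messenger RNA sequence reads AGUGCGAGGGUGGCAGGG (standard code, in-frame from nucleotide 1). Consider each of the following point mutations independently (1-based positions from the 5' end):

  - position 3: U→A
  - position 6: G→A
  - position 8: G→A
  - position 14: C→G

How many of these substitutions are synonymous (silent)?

Codon 1: AGU (Ser) → AGA (Arg) — missense.
Codon 2: GCG (Ala) → GCA (Ala) — synonymous.
Codon 3: AGG (Arg) → AAG (Lys) — missense.
Codon 5: GCA (Ala) → GGA (Gly) — missense.
Synonymous: 1 of 4.

1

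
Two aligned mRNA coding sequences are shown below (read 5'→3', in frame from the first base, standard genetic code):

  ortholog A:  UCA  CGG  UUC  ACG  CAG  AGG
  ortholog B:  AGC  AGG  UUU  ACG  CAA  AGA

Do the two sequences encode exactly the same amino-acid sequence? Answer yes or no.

yes

Codon 1: UCA Ser / AGC Ser — synonymous.
Codon 2: CGG Arg / AGG Arg — synonymous.
Codon 3: UUC Phe / UUU Phe — synonymous.
Codon 4: ACG Thr / ACG Thr — identical.
Codon 5: CAG Gln / CAA Gln — synonymous.
Codon 6: AGG Arg / AGA Arg — synonymous.
Nonsynonymous differences: 0 → same protein.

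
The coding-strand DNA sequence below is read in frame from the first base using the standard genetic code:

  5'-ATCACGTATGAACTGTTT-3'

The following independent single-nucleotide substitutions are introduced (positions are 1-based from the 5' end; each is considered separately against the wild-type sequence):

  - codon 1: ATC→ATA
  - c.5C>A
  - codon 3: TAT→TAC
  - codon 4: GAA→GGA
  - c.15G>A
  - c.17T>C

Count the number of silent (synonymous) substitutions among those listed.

Codon 1: ATC (Ile) → ATA (Ile) — synonymous.
Codon 2: ACG (Thr) → AAG (Lys) — missense.
Codon 3: TAT (Tyr) → TAC (Tyr) — synonymous.
Codon 4: GAA (Glu) → GGA (Gly) — missense.
Codon 5: CTG (Leu) → CTA (Leu) — synonymous.
Codon 6: TTT (Phe) → TCT (Ser) — missense.
Synonymous: 3 of 6.

3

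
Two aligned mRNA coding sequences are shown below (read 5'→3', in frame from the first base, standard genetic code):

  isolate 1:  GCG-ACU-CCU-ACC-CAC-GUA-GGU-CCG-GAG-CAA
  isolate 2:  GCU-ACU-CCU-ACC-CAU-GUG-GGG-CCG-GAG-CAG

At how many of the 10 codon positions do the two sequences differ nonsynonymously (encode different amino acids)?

Codon 1: GCG Ala / GCU Ala — synonymous.
Codon 2: ACU Thr / ACU Thr — identical.
Codon 3: CCU Pro / CCU Pro — identical.
Codon 4: ACC Thr / ACC Thr — identical.
Codon 5: CAC His / CAU His — synonymous.
Codon 6: GUA Val / GUG Val — synonymous.
Codon 7: GGU Gly / GGG Gly — synonymous.
Codon 8: CCG Pro / CCG Pro — identical.
Codon 9: GAG Glu / GAG Glu — identical.
Codon 10: CAA Gln / CAG Gln — synonymous.
Nonsynonymous differences: 0.

0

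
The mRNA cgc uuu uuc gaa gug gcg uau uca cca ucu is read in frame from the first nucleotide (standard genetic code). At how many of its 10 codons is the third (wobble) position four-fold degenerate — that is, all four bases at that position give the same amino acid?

6

Codon 1 CGC (Arg): third position 4-fold.
Codon 2 UUU (Phe): third position 2-fold.
Codon 3 UUC (Phe): third position 2-fold.
Codon 4 GAA (Glu): third position 2-fold.
Codon 5 GUG (Val): third position 4-fold.
Codon 6 GCG (Ala): third position 4-fold.
Codon 7 UAU (Tyr): third position 2-fold.
Codon 8 UCA (Ser): third position 4-fold.
Codon 9 CCA (Pro): third position 4-fold.
Codon 10 UCU (Ser): third position 4-fold.
Four-fold degenerate third positions: 6.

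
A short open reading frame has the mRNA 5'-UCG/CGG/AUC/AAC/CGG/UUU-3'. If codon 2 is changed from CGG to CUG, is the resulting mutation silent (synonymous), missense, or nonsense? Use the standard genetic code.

Position 5 falls in codon 2: CGG → Arg.
After the substitution the codon is CUG → Leu.
Arg ≠ Leu, so this is a missense mutation.

missense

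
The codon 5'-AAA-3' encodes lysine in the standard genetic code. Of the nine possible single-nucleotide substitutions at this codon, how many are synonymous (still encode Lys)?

Position 1: none → 0 synonymous.
Position 2: none → 0 synonymous.
Position 3: AAG → 1 synonymous.
Total: 0 + 0 + 1 = 1.

1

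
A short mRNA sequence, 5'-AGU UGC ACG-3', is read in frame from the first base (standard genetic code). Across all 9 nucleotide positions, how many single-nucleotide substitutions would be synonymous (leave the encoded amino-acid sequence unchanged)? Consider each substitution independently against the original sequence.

Codon 1 (AGU, Ser): 1 synonymous substitution.
Codon 2 (UGC, Cys): 1 synonymous substitution.
Codon 3 (ACG, Thr): 3 synonymous substitutions.
Total: 1 + 1 + 3 = 5.

5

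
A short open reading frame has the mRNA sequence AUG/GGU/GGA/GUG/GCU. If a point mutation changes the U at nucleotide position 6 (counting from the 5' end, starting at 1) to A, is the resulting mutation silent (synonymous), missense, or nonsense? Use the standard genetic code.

silent

Position 6 falls in codon 2: GGU → Gly.
After the substitution the codon is GGA → Gly.
Both encode Gly, so the change is synonymous.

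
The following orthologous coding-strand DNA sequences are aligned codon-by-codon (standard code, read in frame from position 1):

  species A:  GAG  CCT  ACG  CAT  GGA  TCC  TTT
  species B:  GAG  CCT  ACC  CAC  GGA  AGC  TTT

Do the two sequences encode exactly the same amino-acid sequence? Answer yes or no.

yes

Codon 1: GAG Glu / GAG Glu — identical.
Codon 2: CCT Pro / CCT Pro — identical.
Codon 3: ACG Thr / ACC Thr — synonymous.
Codon 4: CAT His / CAC His — synonymous.
Codon 5: GGA Gly / GGA Gly — identical.
Codon 6: TCC Ser / AGC Ser — synonymous.
Codon 7: TTT Phe / TTT Phe — identical.
Nonsynonymous differences: 0 → same protein.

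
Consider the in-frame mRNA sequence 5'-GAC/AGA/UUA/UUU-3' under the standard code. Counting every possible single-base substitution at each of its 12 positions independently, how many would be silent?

Codon 1 (GAC, Asp): 1 synonymous substitution.
Codon 2 (AGA, Arg): 2 synonymous substitutions.
Codon 3 (UUA, Leu): 2 synonymous substitutions.
Codon 4 (UUU, Phe): 1 synonymous substitution.
Total: 1 + 2 + 2 + 1 = 6.

6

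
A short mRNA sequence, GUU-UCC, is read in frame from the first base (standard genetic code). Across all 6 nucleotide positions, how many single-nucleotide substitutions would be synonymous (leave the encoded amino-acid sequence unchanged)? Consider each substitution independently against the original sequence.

6

Codon 1 (GUU, Val): 3 synonymous substitutions.
Codon 2 (UCC, Ser): 3 synonymous substitutions.
Total: 3 + 3 = 6.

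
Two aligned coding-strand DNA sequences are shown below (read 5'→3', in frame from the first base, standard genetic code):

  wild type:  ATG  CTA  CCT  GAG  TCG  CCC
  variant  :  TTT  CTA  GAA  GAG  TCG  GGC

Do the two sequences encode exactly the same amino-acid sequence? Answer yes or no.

Codon 1: ATG Met / TTT Phe — nonsynonymous.
Codon 2: CTA Leu / CTA Leu — identical.
Codon 3: CCT Pro / GAA Glu — nonsynonymous.
Codon 4: GAG Glu / GAG Glu — identical.
Codon 5: TCG Ser / TCG Ser — identical.
Codon 6: CCC Pro / GGC Gly — nonsynonymous.
Nonsynonymous differences: 3 → different protein.

no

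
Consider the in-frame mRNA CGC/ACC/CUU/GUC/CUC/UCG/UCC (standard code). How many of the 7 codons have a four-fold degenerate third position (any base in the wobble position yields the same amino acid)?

7

Codon 1 CGC (Arg): third position 4-fold.
Codon 2 ACC (Thr): third position 4-fold.
Codon 3 CUU (Leu): third position 4-fold.
Codon 4 GUC (Val): third position 4-fold.
Codon 5 CUC (Leu): third position 4-fold.
Codon 6 UCG (Ser): third position 4-fold.
Codon 7 UCC (Ser): third position 4-fold.
Four-fold degenerate third positions: 7.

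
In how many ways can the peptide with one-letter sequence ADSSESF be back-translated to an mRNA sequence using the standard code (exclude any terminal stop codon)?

6912

Ala: 4 codons.
Asp: 2 codons.
Ser: 6 codons.
Ser: 6 codons.
Glu: 2 codons.
Ser: 6 codons.
Phe: 2 codons.
4 × 2 × 6 × 6 × 2 × 6 × 2 = 6912.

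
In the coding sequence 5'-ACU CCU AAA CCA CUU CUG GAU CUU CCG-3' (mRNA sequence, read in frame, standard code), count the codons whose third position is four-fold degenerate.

7

Codon 1 ACU (Thr): third position 4-fold.
Codon 2 CCU (Pro): third position 4-fold.
Codon 3 AAA (Lys): third position 2-fold.
Codon 4 CCA (Pro): third position 4-fold.
Codon 5 CUU (Leu): third position 4-fold.
Codon 6 CUG (Leu): third position 4-fold.
Codon 7 GAU (Asp): third position 2-fold.
Codon 8 CUU (Leu): third position 4-fold.
Codon 9 CCG (Pro): third position 4-fold.
Four-fold degenerate third positions: 7.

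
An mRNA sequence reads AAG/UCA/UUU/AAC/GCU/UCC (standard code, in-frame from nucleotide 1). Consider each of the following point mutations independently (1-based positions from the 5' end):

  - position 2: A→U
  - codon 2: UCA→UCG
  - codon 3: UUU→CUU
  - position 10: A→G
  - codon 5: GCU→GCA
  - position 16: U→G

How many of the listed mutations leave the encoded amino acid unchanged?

2

Codon 1: AAG (Lys) → AUG (Met) — missense.
Codon 2: UCA (Ser) → UCG (Ser) — synonymous.
Codon 3: UUU (Phe) → CUU (Leu) — missense.
Codon 4: AAC (Asn) → GAC (Asp) — missense.
Codon 5: GCU (Ala) → GCA (Ala) — synonymous.
Codon 6: UCC (Ser) → GCC (Ala) — missense.
Synonymous: 2 of 6.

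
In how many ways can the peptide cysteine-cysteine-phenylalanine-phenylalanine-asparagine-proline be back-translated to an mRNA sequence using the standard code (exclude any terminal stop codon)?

128

Cys: 2 codons.
Cys: 2 codons.
Phe: 2 codons.
Phe: 2 codons.
Asn: 2 codons.
Pro: 4 codons.
2 × 2 × 2 × 2 × 2 × 4 = 128.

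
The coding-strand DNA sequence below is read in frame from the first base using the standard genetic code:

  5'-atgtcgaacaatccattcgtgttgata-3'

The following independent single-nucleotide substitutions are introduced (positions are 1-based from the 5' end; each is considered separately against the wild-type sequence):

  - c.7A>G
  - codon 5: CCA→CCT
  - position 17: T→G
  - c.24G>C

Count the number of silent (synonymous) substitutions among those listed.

1

Codon 3: AAC (Asn) → GAC (Asp) — missense.
Codon 5: CCA (Pro) → CCT (Pro) — synonymous.
Codon 6: TTC (Phe) → TGC (Cys) — missense.
Codon 8: TTG (Leu) → TTC (Phe) — missense.
Synonymous: 1 of 4.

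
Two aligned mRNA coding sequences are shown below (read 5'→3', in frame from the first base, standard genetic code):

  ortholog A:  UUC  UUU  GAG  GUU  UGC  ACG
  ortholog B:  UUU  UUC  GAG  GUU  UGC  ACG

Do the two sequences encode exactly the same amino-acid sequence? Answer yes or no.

Codon 1: UUC Phe / UUU Phe — synonymous.
Codon 2: UUU Phe / UUC Phe — synonymous.
Codon 3: GAG Glu / GAG Glu — identical.
Codon 4: GUU Val / GUU Val — identical.
Codon 5: UGC Cys / UGC Cys — identical.
Codon 6: ACG Thr / ACG Thr — identical.
Nonsynonymous differences: 0 → same protein.

yes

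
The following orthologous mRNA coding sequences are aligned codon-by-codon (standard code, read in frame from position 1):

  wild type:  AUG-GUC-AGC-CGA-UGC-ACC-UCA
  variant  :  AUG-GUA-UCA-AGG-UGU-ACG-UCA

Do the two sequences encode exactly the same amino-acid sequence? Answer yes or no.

yes

Codon 1: AUG Met / AUG Met — identical.
Codon 2: GUC Val / GUA Val — synonymous.
Codon 3: AGC Ser / UCA Ser — synonymous.
Codon 4: CGA Arg / AGG Arg — synonymous.
Codon 5: UGC Cys / UGU Cys — synonymous.
Codon 6: ACC Thr / ACG Thr — synonymous.
Codon 7: UCA Ser / UCA Ser — identical.
Nonsynonymous differences: 0 → same protein.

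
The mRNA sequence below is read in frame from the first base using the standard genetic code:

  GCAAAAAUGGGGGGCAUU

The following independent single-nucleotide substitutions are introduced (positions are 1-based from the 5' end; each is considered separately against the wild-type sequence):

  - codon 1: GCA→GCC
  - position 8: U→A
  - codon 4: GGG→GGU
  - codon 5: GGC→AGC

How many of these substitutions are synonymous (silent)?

2

Codon 1: GCA (Ala) → GCC (Ala) — synonymous.
Codon 3: AUG (Met) → AAG (Lys) — missense.
Codon 4: GGG (Gly) → GGU (Gly) — synonymous.
Codon 5: GGC (Gly) → AGC (Ser) — missense.
Synonymous: 2 of 4.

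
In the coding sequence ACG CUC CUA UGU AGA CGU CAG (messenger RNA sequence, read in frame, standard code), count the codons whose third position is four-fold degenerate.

4

Codon 1 ACG (Thr): third position 4-fold.
Codon 2 CUC (Leu): third position 4-fold.
Codon 3 CUA (Leu): third position 4-fold.
Codon 4 UGU (Cys): third position 2-fold.
Codon 5 AGA (Arg): third position 2-fold.
Codon 6 CGU (Arg): third position 4-fold.
Codon 7 CAG (Gln): third position 2-fold.
Four-fold degenerate third positions: 4.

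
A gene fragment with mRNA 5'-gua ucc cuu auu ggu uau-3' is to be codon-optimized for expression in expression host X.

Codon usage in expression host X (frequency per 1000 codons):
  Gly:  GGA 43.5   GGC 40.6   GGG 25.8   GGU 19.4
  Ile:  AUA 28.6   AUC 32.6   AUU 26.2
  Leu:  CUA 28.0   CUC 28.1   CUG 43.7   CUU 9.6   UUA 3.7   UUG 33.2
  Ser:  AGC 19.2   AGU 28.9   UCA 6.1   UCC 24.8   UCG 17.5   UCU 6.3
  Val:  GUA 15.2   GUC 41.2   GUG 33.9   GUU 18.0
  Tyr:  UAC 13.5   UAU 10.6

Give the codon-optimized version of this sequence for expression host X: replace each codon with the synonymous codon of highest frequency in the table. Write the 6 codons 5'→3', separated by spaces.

GUC AGU CUG AUC GGA UAC

Codon 1 (Val): best is GUC at 41.2.
Codon 2 (Ser): best is AGU at 28.9.
Codon 3 (Leu): best is CUG at 43.7.
Codon 4 (Ile): best is AUC at 32.6.
Codon 5 (Gly): best is GGA at 43.5.
Codon 6 (Tyr): best is UAC at 13.5.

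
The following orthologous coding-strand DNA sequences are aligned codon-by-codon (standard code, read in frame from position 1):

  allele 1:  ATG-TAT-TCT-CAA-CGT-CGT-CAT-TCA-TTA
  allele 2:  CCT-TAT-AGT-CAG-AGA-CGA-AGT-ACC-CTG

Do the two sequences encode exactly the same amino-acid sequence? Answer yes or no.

Codon 1: ATG Met / CCT Pro — nonsynonymous.
Codon 2: TAT Tyr / TAT Tyr — identical.
Codon 3: TCT Ser / AGT Ser — synonymous.
Codon 4: CAA Gln / CAG Gln — synonymous.
Codon 5: CGT Arg / AGA Arg — synonymous.
Codon 6: CGT Arg / CGA Arg — synonymous.
Codon 7: CAT His / AGT Ser — nonsynonymous.
Codon 8: TCA Ser / ACC Thr — nonsynonymous.
Codon 9: TTA Leu / CTG Leu — synonymous.
Nonsynonymous differences: 3 → different protein.

no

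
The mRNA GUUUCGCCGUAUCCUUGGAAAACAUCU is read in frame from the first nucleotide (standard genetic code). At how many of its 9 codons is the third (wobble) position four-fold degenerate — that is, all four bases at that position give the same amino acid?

6

Codon 1 GUU (Val): third position 4-fold.
Codon 2 UCG (Ser): third position 4-fold.
Codon 3 CCG (Pro): third position 4-fold.
Codon 4 UAU (Tyr): third position 2-fold.
Codon 5 CCU (Pro): third position 4-fold.
Codon 6 UGG (Trp): third position 1-fold.
Codon 7 AAA (Lys): third position 2-fold.
Codon 8 ACA (Thr): third position 4-fold.
Codon 9 UCU (Ser): third position 4-fold.
Four-fold degenerate third positions: 6.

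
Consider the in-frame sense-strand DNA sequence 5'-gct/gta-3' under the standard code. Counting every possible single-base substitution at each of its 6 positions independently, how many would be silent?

6

Codon 1 (GCT, Ala): 3 synonymous substitutions.
Codon 2 (GTA, Val): 3 synonymous substitutions.
Total: 3 + 3 = 6.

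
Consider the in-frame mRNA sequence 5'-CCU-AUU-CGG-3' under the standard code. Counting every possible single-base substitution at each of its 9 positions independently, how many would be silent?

9

Codon 1 (CCU, Pro): 3 synonymous substitutions.
Codon 2 (AUU, Ile): 2 synonymous substitutions.
Codon 3 (CGG, Arg): 4 synonymous substitutions.
Total: 3 + 2 + 4 = 9.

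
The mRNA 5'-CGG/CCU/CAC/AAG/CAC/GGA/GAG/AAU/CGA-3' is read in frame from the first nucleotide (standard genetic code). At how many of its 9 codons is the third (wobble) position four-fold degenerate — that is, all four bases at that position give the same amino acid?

4

Codon 1 CGG (Arg): third position 4-fold.
Codon 2 CCU (Pro): third position 4-fold.
Codon 3 CAC (His): third position 2-fold.
Codon 4 AAG (Lys): third position 2-fold.
Codon 5 CAC (His): third position 2-fold.
Codon 6 GGA (Gly): third position 4-fold.
Codon 7 GAG (Glu): third position 2-fold.
Codon 8 AAU (Asn): third position 2-fold.
Codon 9 CGA (Arg): third position 4-fold.
Four-fold degenerate third positions: 4.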